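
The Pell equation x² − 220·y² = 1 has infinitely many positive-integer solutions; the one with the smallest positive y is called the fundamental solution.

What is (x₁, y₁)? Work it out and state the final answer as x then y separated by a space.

89 6

[14; 1,4,1,28] for √220; ℓ=4 ⇒ convergent index 3
step 0: (14, 1)  from 14·(1,0) + (0,1)
step 1: (15, 1)  from 1·(14,1) + (1,0)
step 2: (74, 5)  from 4·(15,1) + (14,1)
step 3: (89, 6)  from 1·(74,5) + (15,1)
fundamental: x₁=89, y₁=6  (since 7921 − 220·36 = 1)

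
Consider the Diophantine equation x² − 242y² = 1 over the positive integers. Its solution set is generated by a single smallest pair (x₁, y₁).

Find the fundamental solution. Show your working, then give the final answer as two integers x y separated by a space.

19601 1260

√242 → a₀=15, period (1,1,3,1,14,1,3,1,1,30); ℓ=10 even so k=9
k=0  a_k=15  p_k/q_k = 15/1
k=1  a_k=1  p_k/q_k = 16/1
…
k=3  a_k=3  p_k/q_k = 109/7
…
k=8  a_k=1  p_k/q_k = 10905/701
k=9  a_k=1  p_k/q_k = 19601/1260
fundamental: x₁=19601, y₁=1260  (since 384199201 − 242·1587600 = 1)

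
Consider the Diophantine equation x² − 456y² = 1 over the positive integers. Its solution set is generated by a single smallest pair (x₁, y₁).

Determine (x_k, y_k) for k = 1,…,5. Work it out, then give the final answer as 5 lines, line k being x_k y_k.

√456 → a₀=21, period (2,1,4,1,2,42); ℓ=6 even so k=5
step 0: (21, 1)  from 21·(1,0) + (0,1)
step 1: (43, 2)  from 2·(21,1) + (1,0)
step 2: (64, 3)  from 1·(43,2) + (21,1)
step 3: (299, 14)  from 4·(64,3) + (43,2)
step 4: (363, 17)  from 1·(299,14) + (64,3)
step 5: (1025, 48)  from 2·(363,17) + (299,14)
fundamental: x₁=1025, y₁=48  (since 1050625 − 456·2304 = 1)
(x_2, y_2) = (1025·1025 + 456·48·48, 1025·48 + 48·1025) = (2101249, 98400)
(x_3, y_3) = (1025·2101249 + 456·48·98400, 1025·98400 + 48·2101249) = (4307559425, 201719952)
(x_4, y_4) = (1025·4307559425 + 456·48·201719952, 1025·201719952 + 48·4307559425) = (8830494720001, 413525803200)
(x_5, y_5) = (1025·8830494720001 + 456·48·413525803200, 1025·413525803200 + 48·8830494720001) = (18102509868442625, 847727694840048)

1025 48
2101249 98400
4307559425 201719952
8830494720001 413525803200
18102509868442625 847727694840048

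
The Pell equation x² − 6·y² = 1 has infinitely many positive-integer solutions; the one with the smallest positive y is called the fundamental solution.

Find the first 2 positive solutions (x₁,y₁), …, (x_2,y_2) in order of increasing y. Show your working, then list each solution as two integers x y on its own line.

[2; 2,4] for √6; ℓ=2 ⇒ convergent index 1
k=0  a_k=2  p_k/q_k = 2/1
k=1  a_k=2  p_k/q_k = 5/2
→ (5, 2).  Check: 5²=25, 6·2²=24, difference 1.
n=2: (5,2)∘(5,2) = (5·5+6·2·2, 5·2+2·5) = (49,20)

5 2
49 20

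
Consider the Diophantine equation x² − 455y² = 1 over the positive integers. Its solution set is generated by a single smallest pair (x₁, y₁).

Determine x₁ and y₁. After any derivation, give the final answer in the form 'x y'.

√455 = [21; 3,42, …], period ℓ=2 (even) → k=1
a_0=21:  p_0=21·1+0=21,  q_0=21·0+1=1
a_1=3:  p_1=3·21+1=64,  q_1=3·1+0=3
→ (64, 3).  Check: 64²=4096, 455·3²=4095, difference 1.

64 3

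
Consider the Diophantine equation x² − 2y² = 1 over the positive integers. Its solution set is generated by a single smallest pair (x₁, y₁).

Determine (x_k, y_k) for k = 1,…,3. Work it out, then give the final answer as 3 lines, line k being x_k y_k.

3 2
17 12
99 70

[1; 2] for √2; ℓ=1 ⇒ convergent index 1
step 0: (1, 1)  from 1·(1,0) + (0,1)
step 1: (3, 2)  from 2·(1,1) + (1,0)
fundamental: x₁=3, y₁=2  (since 9 − 2·4 = 1)
(3+2√2)^2 = 17 + 12√2
(3+2√2)^3 = 99 + 70√2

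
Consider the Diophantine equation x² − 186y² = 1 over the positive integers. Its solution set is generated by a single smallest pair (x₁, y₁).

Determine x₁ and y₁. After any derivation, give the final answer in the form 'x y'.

7501 550

[13; 1,1,1,3,4,3,1,1,1,26] for √186; ℓ=10 ⇒ convergent index 9
a_0=13:  p_0=13·1+0=13,  q_0=13·0+1=1
…
a_2=1:  p_2=1·14+13=27,  q_2=1·1+1=2
…
a_6=3:  p_6=3·641+150=2073,  q_6=3·47+11=152
a_7=1:  p_7=1·2073+641=2714,  q_7=1·152+47=199
a_8=1:  p_8=1·2714+2073=4787,  q_8=1·199+152=351
a_9=1:  p_9=1·4787+2714=7501,  q_9=1·351+199=550
→ (7501, 550).  Check: 7501²=56265001, 186·550²=56265000, difference 1.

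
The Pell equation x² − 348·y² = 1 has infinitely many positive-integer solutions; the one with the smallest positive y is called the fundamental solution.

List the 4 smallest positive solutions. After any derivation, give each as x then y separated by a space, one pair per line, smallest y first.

1567 84
4910977 263256
15391000351 825044220
48235390189057 2585688322224

√348 → a₀=18, period (1,1,1,8,1,1,1,36); ℓ=8 even so k=7
i=0: a=18 ⇒ p=18, q=1
i=1: a=1 ⇒ p=19, q=1
…
i=3: a=1 ⇒ p=56, q=3
i=4: a=8 ⇒ p=485, q=26
…
i=6: a=1 ⇒ p=1026, q=55
i=7: a=1 ⇒ p=1567, q=84
(x₁, y₁) = (1567, 84);  1567² − 348·84² = 1 ✓
(1567+84√348)^2 = 4910977 + 263256√348
(1567+84√348)^3 = 15391000351 + 825044220√348
(1567+84√348)^4 = 48235390189057 + 2585688322224√348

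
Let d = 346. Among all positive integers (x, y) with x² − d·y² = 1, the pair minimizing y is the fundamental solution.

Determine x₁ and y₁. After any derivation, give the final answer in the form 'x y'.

17299 930

√346 → a₀=18, period (1,1,1,1,36); ℓ=5 odd so k=9
step 0: (18, 1)  from 18·(1,0) + (0,1)
…
step 3: (56, 3)  from 1·(37,2) + (19,1)
step 4: (93, 5)  from 1·(56,3) + (37,2)
step 5: (3404, 183)  from 36·(93,5) + (56,3)
step 6: (3497, 188)  from 1·(3404,183) + (93,5)
step 7: (6901, 371)  from 1·(3497,188) + (3404,183)
step 8: (10398, 559)  from 1·(6901,371) + (3497,188)
step 9: (17299, 930)  from 1·(10398,559) + (6901,371)
→ (17299, 930).  Check: 17299²=299255401, 346·930²=299255400, difference 1.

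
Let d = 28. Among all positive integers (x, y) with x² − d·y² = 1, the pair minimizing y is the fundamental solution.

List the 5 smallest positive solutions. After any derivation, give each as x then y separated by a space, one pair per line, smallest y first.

127 24
32257 6096
8193151 1548360
2081028097 393277344
528572943487 99890897016

√28 → a₀=5, period (3,2,3,10); ℓ=4 even so k=3
a_0=5:  p_0=5·1+0=5,  q_0=5·0+1=1
…
a_2=2:  p_2=2·16+5=37,  q_2=2·3+1=7
a_3=3:  p_3=3·37+16=127,  q_3=3·7+3=24
→ (127, 24).  Check: 127²=16129, 28·24²=16128, difference 1.
k=2:  x_2 = 127·127+28·24·24 = 32257,  y_2 = 127·24+24·127 = 6096
k=3:  x_3 = 127·32257+28·24·6096 = 8193151,  y_3 = 127·6096+24·32257 = 1548360
k=4:  x_4 = 127·8193151+28·24·1548360 = 2081028097,  y_4 = 127·1548360+24·8193151 = 393277344
k=5:  x_5 = 127·2081028097+28·24·393277344 = 528572943487,  y_5 = 127·393277344+24·2081028097 = 99890897016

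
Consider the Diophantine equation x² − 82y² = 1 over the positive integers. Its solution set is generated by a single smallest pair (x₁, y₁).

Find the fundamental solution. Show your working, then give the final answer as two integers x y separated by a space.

163 18

√82 → a₀=9, period (18); ℓ=1 odd so k=1
k=0  a_k=9  p_k/q_k = 9/1
k=1  a_k=18  p_k/q_k = 163/18
→ (163, 18).  Check: 163²=26569, 82·18²=26568, difference 1.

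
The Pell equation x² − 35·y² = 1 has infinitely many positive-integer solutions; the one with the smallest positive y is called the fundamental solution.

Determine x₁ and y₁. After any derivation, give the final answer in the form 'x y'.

[5; 1,10] for √35; ℓ=2 ⇒ convergent index 1
k=0  a_k=5  p_k/q_k = 5/1
k=1  a_k=1  p_k/q_k = 6/1
(x₁, y₁) = (6, 1);  6² − 35·1² = 1 ✓

6 1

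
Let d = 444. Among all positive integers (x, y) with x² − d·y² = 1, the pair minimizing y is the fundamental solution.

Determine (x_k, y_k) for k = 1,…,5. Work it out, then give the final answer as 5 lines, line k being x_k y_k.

295 14
174049 8260
102688615 4873386
60586108801 2875289480
35745701503975 1696415919814

d=444: √d = [21; 14,42] (ℓ=2, even), read p_1/q_1
k=0  a_k=21  p_k/q_k = 21/1
k=1  a_k=14  p_k/q_k = 295/14
(x₁, y₁) = (295, 14);  295² − 444·14² = 1 ✓
(295+14√444)^2 = 174049 + 8260√444
(295+14√444)^3 = 102688615 + 4873386√444
(295+14√444)^4 = 60586108801 + 2875289480√444
(295+14√444)^5 = 35745701503975 + 1696415919814√444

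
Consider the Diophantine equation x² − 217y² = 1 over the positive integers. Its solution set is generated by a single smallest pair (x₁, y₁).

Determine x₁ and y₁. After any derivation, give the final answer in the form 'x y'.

√217 → a₀=14, period (1,2,1,2,1,…,2,1,28); ℓ=16 even so k=15
k=0  a_k=14  p_k/q_k = 14/1
k=1  a_k=1  p_k/q_k = 15/1
k=2  a_k=2  p_k/q_k = 44/3
k=3  a_k=1  p_k/q_k = 59/4
k=4  a_k=2  p_k/q_k = 162/11
k=5  a_k=1  p_k/q_k = 221/15
k=6  a_k=1  p_k/q_k = 383/26
k=7  a_k=9  p_k/q_k = 3668/249
…
k=9  a_k=9  p_k/q_k = 139163/9447
k=10  a_k=1  p_k/q_k = 154218/10469
…
k=13  a_k=1  p_k/q_k = 1034361/70217
k=14  a_k=2  p_k/q_k = 2809702/190735
k=15  a_k=1  p_k/q_k = 3844063/260952
(x₁, y₁) = (3844063, 260952);  3844063² − 217·260952² = 1 ✓

3844063 260952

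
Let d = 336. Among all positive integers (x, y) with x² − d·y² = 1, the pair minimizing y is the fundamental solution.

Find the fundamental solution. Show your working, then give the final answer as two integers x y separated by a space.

55 3

d=336: √d = [18; 3,36] (ℓ=2, even), read p_1/q_1
a_0=18:  p_0=18·1+0=18,  q_0=18·0+1=1
a_1=3:  p_1=3·18+1=55,  q_1=3·1+0=3
fundamental: x₁=55, y₁=3  (since 3025 − 336·9 = 1)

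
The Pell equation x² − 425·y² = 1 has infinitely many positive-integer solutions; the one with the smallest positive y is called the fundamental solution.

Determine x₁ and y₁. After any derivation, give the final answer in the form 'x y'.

143649 6968

d=425: √d = [20; 1,1,1,1,1,1,40] (ℓ=7, odd), read p_13/q_13
k=0  a_k=20  p_k/q_k = 20/1
k=1  a_k=1  p_k/q_k = 21/1
k=2  a_k=1  p_k/q_k = 41/2
k=3  a_k=1  p_k/q_k = 62/3
k=4  a_k=1  p_k/q_k = 103/5
k=5  a_k=1  p_k/q_k = 165/8
k=6  a_k=1  p_k/q_k = 268/13
…
k=9  a_k=1  p_k/q_k = 22038/1069
k=10  a_k=1  p_k/q_k = 33191/1610
…
k=12  a_k=1  p_k/q_k = 88420/4289
k=13  a_k=1  p_k/q_k = 143649/6968
(x₁, y₁) = (143649, 6968);  143649² − 425·6968² = 1 ✓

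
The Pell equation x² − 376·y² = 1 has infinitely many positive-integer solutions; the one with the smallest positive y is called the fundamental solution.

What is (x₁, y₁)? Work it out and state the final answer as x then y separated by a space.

√376 → a₀=19, period (2,1,1,3,1,…,1,2,38); ℓ=16 even so k=15
step 0: (19, 1)  from 19·(1,0) + (0,1)
…
step 2: (58, 3)  from 1·(39,2) + (19,1)
step 3: (97, 5)  from 1·(58,3) + (39,2)
step 4: (349, 18)  from 3·(97,5) + (58,3)
step 5: (446, 23)  from 1·(349,18) + (97,5)
…
step 7: (2928, 151)  from 2·(1241,64) + (446,23)
step 8: (12953, 668)  from 4·(2928,151) + (1241,64)
step 9: (28834, 1487)  from 2·(12953,668) + (2928,151)
step 10: (70621, 3642)  from 2·(28834,1487) + (12953,668)
step 11: (99455, 5129)  from 1·(70621,3642) + (28834,1487)
…
step 14: (837427, 43187)  from 1·(468441,24158) + (368986,19029)
step 15: (2143295, 110532)  from 2·(837427,43187) + (468441,24158)
fundamental: x₁=2143295, y₁=110532  (since 4593713457025 − 376·12217323024 = 1)

2143295 110532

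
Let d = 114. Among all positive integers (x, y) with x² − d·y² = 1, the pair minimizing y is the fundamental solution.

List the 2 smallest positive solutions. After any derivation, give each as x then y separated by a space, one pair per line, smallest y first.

1025 96
2101249 196800

√114 = [10; 1,2,10,2,1,20, …], period ℓ=6 (even) → k=5
a_0=10:  p_0=10·1+0=10,  q_0=10·0+1=1
a_1=1:  p_1=1·10+1=11,  q_1=1·1+0=1
a_2=2:  p_2=2·11+10=32,  q_2=2·1+1=3
a_3=10:  p_3=10·32+11=331,  q_3=10·3+1=31
a_4=2:  p_4=2·331+32=694,  q_4=2·31+3=65
a_5=1:  p_5=1·694+331=1025,  q_5=1·65+31=96
→ (1025, 96).  Check: 1025²=1050625, 114·96²=1050624, difference 1.
(1025+96√114)^2 = 2101249 + 196800√114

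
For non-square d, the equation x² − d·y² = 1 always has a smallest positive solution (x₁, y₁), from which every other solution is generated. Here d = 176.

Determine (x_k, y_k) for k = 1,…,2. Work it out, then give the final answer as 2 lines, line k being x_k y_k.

d=176: √d = [13; 3,1,3,26] (ℓ=4, even), read p_3/q_3
k=0  a_k=13  p_k/q_k = 13/1
k=1  a_k=3  p_k/q_k = 40/3
k=2  a_k=1  p_k/q_k = 53/4
k=3  a_k=3  p_k/q_k = 199/15
(x₁, y₁) = (199, 15);  199² − 176·15² = 1 ✓
(199+15√176)^2 = 79201 + 5970√176

199 15
79201 5970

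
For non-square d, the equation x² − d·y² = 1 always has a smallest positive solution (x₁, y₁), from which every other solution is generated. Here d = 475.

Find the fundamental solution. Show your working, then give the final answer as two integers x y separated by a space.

[21; 1,3,1,6,2,6,1,3,1,42] for √475; ℓ=10 ⇒ convergent index 9
a_0=21:  p_0=21·1+0=21,  q_0=21·0+1=1
…
a_2=3:  p_2=3·22+21=87,  q_2=3·1+1=4
a_3=1:  p_3=1·87+22=109,  q_3=1·4+1=5
…
a_6=6:  p_6=6·1591+741=10287,  q_6=6·73+34=472
a_7=1:  p_7=1·10287+1591=11878,  q_7=1·472+73=545
a_8=3:  p_8=3·11878+10287=45921,  q_8=3·545+472=2107
a_9=1:  p_9=1·45921+11878=57799,  q_9=1·2107+545=2652
→ (57799, 2652).  Check: 57799²=3340724401, 475·2652²=3340724400, difference 1.

57799 2652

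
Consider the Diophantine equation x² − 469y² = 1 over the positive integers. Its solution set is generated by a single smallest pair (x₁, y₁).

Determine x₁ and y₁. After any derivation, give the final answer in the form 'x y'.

137215 6336

√469 → a₀=21, period (1,1,1,10,6,10,1,1,1,42); ℓ=10 even so k=9
i=0: a=21 ⇒ p=21, q=1
i=1: a=1 ⇒ p=22, q=1
i=2: a=1 ⇒ p=43, q=2
…
i=4: a=10 ⇒ p=693, q=32
…
i=6: a=10 ⇒ p=42923, q=1982
i=7: a=1 ⇒ p=47146, q=2177
i=8: a=1 ⇒ p=90069, q=4159
i=9: a=1 ⇒ p=137215, q=6336
(x₁, y₁) = (137215, 6336);  137215² − 469·6336² = 1 ✓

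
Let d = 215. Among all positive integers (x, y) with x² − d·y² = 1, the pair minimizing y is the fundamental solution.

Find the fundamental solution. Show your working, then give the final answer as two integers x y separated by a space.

44 3

d=215: √d = [14; 1,1,1,28] (ℓ=4, even), read p_3/q_3
i=0: a=14 ⇒ p=14, q=1
i=1: a=1 ⇒ p=15, q=1
i=2: a=1 ⇒ p=29, q=2
i=3: a=1 ⇒ p=44, q=3
(x₁, y₁) = (44, 3);  44² − 215·3² = 1 ✓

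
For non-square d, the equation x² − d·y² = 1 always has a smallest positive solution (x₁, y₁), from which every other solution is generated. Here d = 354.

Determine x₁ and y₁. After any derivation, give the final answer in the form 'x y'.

d=354: √d = [18; 1,4,2,2,18,2,2,4,1,36] (ℓ=10, even), read p_9/q_9
a_0=18:  p_0=18·1+0=18,  q_0=18·0+1=1
a_1=1:  p_1=1·18+1=19,  q_1=1·1+0=1
a_2=4:  p_2=4·19+18=94,  q_2=4·1+1=5
a_3=2:  p_3=2·94+19=207,  q_3=2·5+1=11
a_4=2:  p_4=2·207+94=508,  q_4=2·11+5=27
a_5=18:  p_5=18·508+207=9351,  q_5=18·27+11=497
a_6=2:  p_6=2·9351+508=19210,  q_6=2·497+27=1021
a_7=2:  p_7=2·19210+9351=47771,  q_7=2·1021+497=2539
a_8=4:  p_8=4·47771+19210=210294,  q_8=4·2539+1021=11177
a_9=1:  p_9=1·210294+47771=258065,  q_9=1·11177+2539=13716
→ (258065, 13716).  Check: 258065²=66597544225, 354·13716²=66597544224, difference 1.

258065 13716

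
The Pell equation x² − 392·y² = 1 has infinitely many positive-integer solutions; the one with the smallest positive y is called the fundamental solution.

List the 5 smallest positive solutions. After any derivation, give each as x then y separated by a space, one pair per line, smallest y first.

d=392: √d = [19; 1,3,1,38] (ℓ=4, even), read p_3/q_3
step 0: (19, 1)  from 19·(1,0) + (0,1)
…
step 2: (79, 4)  from 3·(20,1) + (19,1)
step 3: (99, 5)  from 1·(79,4) + (20,1)
(x₁, y₁) = (99, 5);  99² − 392·5² = 1 ✓
(x_2, y_2) = (99·99 + 392·5·5, 99·5 + 5·99) = (19601, 990)
(x_3, y_3) = (99·19601 + 392·5·990, 99·990 + 5·19601) = (3880899, 196015)
(x_4, y_4) = (99·3880899 + 392·5·196015, 99·196015 + 5·3880899) = (768398401, 38809980)
(x_5, y_5) = (99·768398401 + 392·5·38809980, 99·38809980 + 5·768398401) = (152139002499, 7684180025)

99 5
19601 990
3880899 196015
768398401 38809980
152139002499 7684180025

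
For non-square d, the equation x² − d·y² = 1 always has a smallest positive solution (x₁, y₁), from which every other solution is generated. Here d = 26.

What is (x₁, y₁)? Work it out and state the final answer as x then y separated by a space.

√26 → a₀=5, period (10); ℓ=1 odd so k=1
i=0: a=5 ⇒ p=5, q=1
i=1: a=10 ⇒ p=51, q=10
(x₁, y₁) = (51, 10);  51² − 26·10² = 1 ✓

51 10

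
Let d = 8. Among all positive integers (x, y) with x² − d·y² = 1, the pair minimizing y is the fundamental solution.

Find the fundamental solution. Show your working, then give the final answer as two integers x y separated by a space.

3 1

d=8: √d = [2; 1,4] (ℓ=2, even), read p_1/q_1
k=0  a_k=2  p_k/q_k = 2/1
k=1  a_k=1  p_k/q_k = 3/1
(x₁, y₁) = (3, 1);  3² − 8·1² = 1 ✓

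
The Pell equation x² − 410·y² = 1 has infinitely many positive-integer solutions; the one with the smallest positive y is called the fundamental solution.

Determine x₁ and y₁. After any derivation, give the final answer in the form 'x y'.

√410 = [20; 4,40, …], period ℓ=2 (even) → k=1
i=0: a=20 ⇒ p=20, q=1
i=1: a=4 ⇒ p=81, q=4
→ (81, 4).  Check: 81²=6561, 410·4²=6560, difference 1.

81 4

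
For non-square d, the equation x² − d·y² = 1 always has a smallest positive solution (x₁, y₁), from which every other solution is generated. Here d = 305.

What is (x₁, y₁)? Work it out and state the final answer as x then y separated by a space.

489 28

√305 = [17; 2,6,2,34, …], period ℓ=4 (even) → k=3
k=0  a_k=17  p_k/q_k = 17/1
…
k=2  a_k=6  p_k/q_k = 227/13
k=3  a_k=2  p_k/q_k = 489/28
fundamental: x₁=489, y₁=28  (since 239121 − 305·784 = 1)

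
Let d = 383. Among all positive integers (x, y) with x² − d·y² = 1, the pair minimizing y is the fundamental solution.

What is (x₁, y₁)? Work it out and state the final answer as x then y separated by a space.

18768 959

√383 = [19; 1,1,3,19,3,1,1,38, …], period ℓ=8 (even) → k=7
a_0=19:  p_0=19·1+0=19,  q_0=19·0+1=1
a_1=1:  p_1=1·19+1=20,  q_1=1·1+0=1
a_2=1:  p_2=1·20+19=39,  q_2=1·1+1=2
a_3=3:  p_3=3·39+20=137,  q_3=3·2+1=7
a_4=19:  p_4=19·137+39=2642,  q_4=19·7+2=135
a_5=3:  p_5=3·2642+137=8063,  q_5=3·135+7=412
a_6=1:  p_6=1·8063+2642=10705,  q_6=1·412+135=547
a_7=1:  p_7=1·10705+8063=18768,  q_7=1·547+412=959
→ (18768, 959).  Check: 18768²=352237824, 383·959²=352237823, difference 1.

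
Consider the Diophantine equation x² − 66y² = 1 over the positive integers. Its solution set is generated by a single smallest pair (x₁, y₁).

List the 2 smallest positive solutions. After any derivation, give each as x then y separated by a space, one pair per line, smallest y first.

√66 = [8; 8,16, …], period ℓ=2 (even) → k=1
k=0  a_k=8  p_k/q_k = 8/1
k=1  a_k=8  p_k/q_k = 65/8
fundamental: x₁=65, y₁=8  (since 4225 − 66·64 = 1)
k=2:  x_2 = 65·65+66·8·8 = 8449,  y_2 = 65·8+8·65 = 1040

65 8
8449 1040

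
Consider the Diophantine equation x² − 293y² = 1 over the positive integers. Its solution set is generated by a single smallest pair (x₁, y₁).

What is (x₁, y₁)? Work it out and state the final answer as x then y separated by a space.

d=293: √d = [17; 8,1,1,8,34] (ℓ=5, odd), read p_9/q_9
a_0=17:  p_0=17·1+0=17,  q_0=17·0+1=1
…
a_8=1:  p_8=1·764593+679914=1444507,  q_8=1·44668+39721=84389
a_9=8:  p_9=8·1444507+764593=12320649,  q_9=8·84389+44668=719780
(x₁, y₁) = (12320649, 719780);  12320649² − 293·719780² = 1 ✓

12320649 719780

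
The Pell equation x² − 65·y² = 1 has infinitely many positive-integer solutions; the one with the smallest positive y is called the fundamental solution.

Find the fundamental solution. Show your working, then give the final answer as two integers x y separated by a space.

√65 → a₀=8, period (16); ℓ=1 odd so k=1
i=0: a=8 ⇒ p=8, q=1
i=1: a=16 ⇒ p=129, q=16
(x₁, y₁) = (129, 16);  129² − 65·16² = 1 ✓

129 16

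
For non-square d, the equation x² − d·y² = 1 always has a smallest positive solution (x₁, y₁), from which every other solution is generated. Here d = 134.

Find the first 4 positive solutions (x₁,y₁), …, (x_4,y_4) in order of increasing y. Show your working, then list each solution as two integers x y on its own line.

145925 12606
42588211249 3679061100
12429369452874725 1073733982022394
3627511474778900280001 313369262649556627800

d=134: √d = [11; 1,1,2,1,3,…,1,1,22] (ℓ=14, even), read p_13/q_13
i=0: a=11 ⇒ p=11, q=1
i=1: a=1 ⇒ p=12, q=1
…
i=4: a=1 ⇒ p=81, q=7
…
i=6: a=1 ⇒ p=382, q=33
i=7: a=10 ⇒ p=4121, q=356
i=8: a=1 ⇒ p=4503, q=389
…
i=11: a=2 ⇒ p=61896, q=5347
i=12: a=1 ⇒ p=84029, q=7259
i=13: a=1 ⇒ p=145925, q=12606
→ (145925, 12606).  Check: 145925²=21294105625, 134·12606²=21294105624, difference 1.
(145925+12606√134)^2 = 42588211249 + 3679061100√134
(145925+12606√134)^3 = 12429369452874725 + 1073733982022394√134
(145925+12606√134)^4 = 3627511474778900280001 + 313369262649556627800√134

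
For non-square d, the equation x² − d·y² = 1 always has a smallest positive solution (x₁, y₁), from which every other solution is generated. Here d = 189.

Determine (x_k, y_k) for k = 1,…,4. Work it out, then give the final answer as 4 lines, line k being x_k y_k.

√189 = [13; 1,2,1,26, …], period ℓ=4 (even) → k=3
step 0: (13, 1)  from 13·(1,0) + (0,1)
…
step 2: (41, 3)  from 2·(14,1) + (13,1)
step 3: (55, 4)  from 1·(41,3) + (14,1)
→ (55, 4).  Check: 55²=3025, 189·4²=3024, difference 1.
(55+4√189)^2 = 6049 + 440√189
(55+4√189)^3 = 665335 + 48396√189
(55+4√189)^4 = 73180801 + 5323120√189

55 4
6049 440
665335 48396
73180801 5323120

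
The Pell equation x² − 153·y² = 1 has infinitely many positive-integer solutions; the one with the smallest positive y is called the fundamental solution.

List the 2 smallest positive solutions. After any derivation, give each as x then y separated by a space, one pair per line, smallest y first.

[12; 2,1,2,2,2,1,2,24] for √153; ℓ=8 ⇒ convergent index 7
i=0: a=12 ⇒ p=12, q=1
i=1: a=2 ⇒ p=25, q=2
i=2: a=1 ⇒ p=37, q=3
i=3: a=2 ⇒ p=99, q=8
i=4: a=2 ⇒ p=235, q=19
…
i=6: a=1 ⇒ p=804, q=65
i=7: a=2 ⇒ p=2177, q=176
→ (2177, 176).  Check: 2177²=4739329, 153·176²=4739328, difference 1.
k=2:  x_2 = 2177·2177+153·176·176 = 9478657,  y_2 = 2177·176+176·2177 = 766304

2177 176
9478657 766304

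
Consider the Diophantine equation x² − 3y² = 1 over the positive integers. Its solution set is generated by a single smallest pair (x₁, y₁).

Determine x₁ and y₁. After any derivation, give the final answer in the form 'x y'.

2 1

d=3: √d = [1; 1,2] (ℓ=2, even), read p_1/q_1
step 0: (1, 1)  from 1·(1,0) + (0,1)
step 1: (2, 1)  from 1·(1,1) + (1,0)
→ (2, 1).  Check: 2²=4, 3·1²=3, difference 1.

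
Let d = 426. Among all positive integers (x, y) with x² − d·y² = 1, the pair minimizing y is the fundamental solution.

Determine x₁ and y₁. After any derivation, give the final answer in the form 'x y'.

[20; 1,1,1,3,2,6,2,3,1,1,1,40] for √426; ℓ=12 ⇒ convergent index 11
i=0: a=20 ⇒ p=20, q=1
i=1: a=1 ⇒ p=21, q=1
…
i=3: a=1 ⇒ p=62, q=3
…
i=5: a=2 ⇒ p=516, q=25
i=6: a=6 ⇒ p=3323, q=161
i=7: a=2 ⇒ p=7162, q=347
…
i=10: a=1 ⇒ p=56780, q=2751
i=11: a=1 ⇒ p=88751, q=4300
(x₁, y₁) = (88751, 4300);  88751² − 426·4300² = 1 ✓

88751 4300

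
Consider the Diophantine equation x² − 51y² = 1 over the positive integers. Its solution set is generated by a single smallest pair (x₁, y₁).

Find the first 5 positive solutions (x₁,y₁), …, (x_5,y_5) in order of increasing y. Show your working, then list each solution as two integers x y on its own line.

50 7
4999 700
499850 69993
49980001 6998600
4997500250 699790007

[7; 7,14] for √51; ℓ=2 ⇒ convergent index 1
i=0: a=7 ⇒ p=7, q=1
i=1: a=7 ⇒ p=50, q=7
→ (50, 7).  Check: 50²=2500, 51·7²=2499, difference 1.
n=2: (50,7)∘(50,7) = (50·50+51·7·7, 50·7+7·50) = (4999,700)
n=3: (4999,700)∘(50,7) = (50·4999+51·7·700, 50·700+7·4999) = (499850,69993)
n=4: (499850,69993)∘(50,7) = (50·499850+51·7·69993, 50·69993+7·499850) = (49980001,6998600)
n=5: (49980001,6998600)∘(50,7) = (50·49980001+51·7·6998600, 50·6998600+7·49980001) = (4997500250,699790007)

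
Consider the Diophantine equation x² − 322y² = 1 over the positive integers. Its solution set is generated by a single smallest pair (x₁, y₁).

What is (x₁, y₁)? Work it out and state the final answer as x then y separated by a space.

323 18

√322 = [17; 1,16,1,34, …], period ℓ=4 (even) → k=3
a_0=17:  p_0=17·1+0=17,  q_0=17·0+1=1
a_1=1:  p_1=1·17+1=18,  q_1=1·1+0=1
a_2=16:  p_2=16·18+17=305,  q_2=16·1+1=17
a_3=1:  p_3=1·305+18=323,  q_3=1·17+1=18
(x₁, y₁) = (323, 18);  323² − 322·18² = 1 ✓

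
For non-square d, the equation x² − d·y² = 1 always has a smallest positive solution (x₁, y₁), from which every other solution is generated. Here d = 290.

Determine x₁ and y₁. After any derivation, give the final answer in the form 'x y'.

√290 → a₀=17, period (34); ℓ=1 odd so k=1
k=0  a_k=17  p_k/q_k = 17/1
k=1  a_k=34  p_k/q_k = 579/34
(x₁, y₁) = (579, 34);  579² − 290·34² = 1 ✓

579 34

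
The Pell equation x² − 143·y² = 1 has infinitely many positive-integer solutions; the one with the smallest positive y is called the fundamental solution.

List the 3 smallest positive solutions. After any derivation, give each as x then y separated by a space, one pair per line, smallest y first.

12 1
287 24
6876 575

[11; 1,22] for √143; ℓ=2 ⇒ convergent index 1
i=0: a=11 ⇒ p=11, q=1
i=1: a=1 ⇒ p=12, q=1
fundamental: x₁=12, y₁=1  (since 144 − 143·1 = 1)
(12+1√143)^2 = 287 + 24√143
(12+1√143)^3 = 6876 + 575√143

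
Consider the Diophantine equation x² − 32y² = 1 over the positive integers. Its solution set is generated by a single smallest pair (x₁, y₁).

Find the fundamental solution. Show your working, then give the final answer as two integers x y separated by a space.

17 3

d=32: √d = [5; 1,1,1,10] (ℓ=4, even), read p_3/q_3
step 0: (5, 1)  from 5·(1,0) + (0,1)
…
step 2: (11, 2)  from 1·(6,1) + (5,1)
step 3: (17, 3)  from 1·(11,2) + (6,1)
→ (17, 3).  Check: 17²=289, 32·3²=288, difference 1.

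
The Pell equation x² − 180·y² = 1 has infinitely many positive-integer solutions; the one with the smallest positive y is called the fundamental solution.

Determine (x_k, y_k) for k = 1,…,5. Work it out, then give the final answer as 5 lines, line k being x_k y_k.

√180 = [13; 2,2,2,26, …], period ℓ=4 (even) → k=3
a_0=13:  p_0=13·1+0=13,  q_0=13·0+1=1
…
a_2=2:  p_2=2·27+13=67,  q_2=2·2+1=5
a_3=2:  p_3=2·67+27=161,  q_3=2·5+2=12
→ (161, 12).  Check: 161²=25921, 180·12²=25920, difference 1.
(161+12√180)^2 = 51841 + 3864√180
(161+12√180)^3 = 16692641 + 1244196√180
(161+12√180)^4 = 5374978561 + 400627248√180
(161+12√180)^5 = 1730726404001 + 129000729660√180

161 12
51841 3864
16692641 1244196
5374978561 400627248
1730726404001 129000729660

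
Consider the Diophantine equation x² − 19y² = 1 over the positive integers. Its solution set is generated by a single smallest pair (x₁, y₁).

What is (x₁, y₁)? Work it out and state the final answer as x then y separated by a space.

d=19: √d = [4; 2,1,3,1,2,8] (ℓ=6, even), read p_5/q_5
i=0: a=4 ⇒ p=4, q=1
…
i=4: a=1 ⇒ p=61, q=14
i=5: a=2 ⇒ p=170, q=39
(x₁, y₁) = (170, 39);  170² − 19·39² = 1 ✓

170 39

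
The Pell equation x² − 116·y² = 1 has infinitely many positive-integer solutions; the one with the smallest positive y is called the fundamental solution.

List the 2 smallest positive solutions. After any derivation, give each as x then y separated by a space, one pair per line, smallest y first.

9801 910
192119201 17837820

d=116: √d = [10; 1,3,2,1,4,1,2,3,1,20] (ℓ=10, even), read p_9/q_9
a_0=10:  p_0=10·1+0=10,  q_0=10·0+1=1
a_1=1:  p_1=1·10+1=11,  q_1=1·1+0=1
…
a_3=2:  p_3=2·43+11=97,  q_3=2·4+1=9
a_4=1:  p_4=1·97+43=140,  q_4=1·9+4=13
a_5=4:  p_5=4·140+97=657,  q_5=4·13+9=61
…
a_7=2:  p_7=2·797+657=2251,  q_7=2·74+61=209
a_8=3:  p_8=3·2251+797=7550,  q_8=3·209+74=701
a_9=1:  p_9=1·7550+2251=9801,  q_9=1·701+209=910
fundamental: x₁=9801, y₁=910  (since 96059601 − 116·828100 = 1)
n=2: (9801,910)∘(9801,910) = (9801·9801+116·910·910, 9801·910+910·9801) = (192119201,17837820)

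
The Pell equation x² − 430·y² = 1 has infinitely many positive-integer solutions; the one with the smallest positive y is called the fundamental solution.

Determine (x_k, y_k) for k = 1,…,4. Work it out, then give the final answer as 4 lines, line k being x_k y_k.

√430 → a₀=20, period (1,2,1,3,1,…,2,1,40); ℓ=14 even so k=13
a_0=20:  p_0=20·1+0=20,  q_0=20·0+1=1
…
a_7=8:  p_7=8·2675+394=21794,  q_7=8·129+19=1051
…
a_10=3:  p_10=3·155233+133439=599138,  q_10=3·7486+6435=28893
a_11=1:  p_11=1·599138+155233=754371,  q_11=1·28893+7486=36379
a_12=2:  p_12=2·754371+599138=2107880,  q_12=2·36379+28893=101651
a_13=1:  p_13=1·2107880+754371=2862251,  q_13=1·101651+36379=138030
→ (2862251, 138030).  Check: 2862251²=8192480787001, 430·138030²=8192480787000, difference 1.
(2862251+138030√430)^2 = 16384961574001 + 790153011060√430
(2862251+138030√430)^3 = 93795745300289010251 + 4523232492118854090√430
(2862251+138030√430)^4 = 536933931562978654798296001 + 25893253447598574322902120√430

2862251 138030
16384961574001 790153011060
93795745300289010251 4523232492118854090
536933931562978654798296001 25893253447598574322902120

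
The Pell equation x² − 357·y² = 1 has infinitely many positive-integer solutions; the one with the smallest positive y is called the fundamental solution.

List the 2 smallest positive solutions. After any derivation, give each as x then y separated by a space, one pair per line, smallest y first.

√357 → a₀=18, period (1,8,2,8,1,36); ℓ=6 even so k=5
step 0: (18, 1)  from 18·(1,0) + (0,1)
…
step 2: (170, 9)  from 8·(19,1) + (18,1)
…
step 4: (3042, 161)  from 8·(359,19) + (170,9)
step 5: (3401, 180)  from 1·(3042,161) + (359,19)
→ (3401, 180).  Check: 3401²=11566801, 357·180²=11566800, difference 1.
n=2: (3401,180)∘(3401,180) = (3401·3401+357·180·180, 3401·180+180·3401) = (23133601,1224360)

3401 180
23133601 1224360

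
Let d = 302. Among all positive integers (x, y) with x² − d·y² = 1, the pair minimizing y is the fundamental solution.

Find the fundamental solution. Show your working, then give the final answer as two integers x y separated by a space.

√302 → a₀=17, period (2,1,1,1,4,…,1,2,34); ℓ=16 even so k=15
i=0: a=17 ⇒ p=17, q=1
i=1: a=2 ⇒ p=35, q=2
i=2: a=1 ⇒ p=52, q=3
i=3: a=1 ⇒ p=87, q=5
i=4: a=1 ⇒ p=139, q=8
…
i=6: a=2 ⇒ p=1425, q=82
i=7: a=1 ⇒ p=2068, q=119
i=8: a=16 ⇒ p=34513, q=1986
i=9: a=1 ⇒ p=36581, q=2105
…
i=14: a=1 ⇒ p=1617193, q=93059
i=15: a=2 ⇒ p=4276623, q=246092
→ (4276623, 246092).  Check: 4276623²=18289504284129, 302·246092²=18289504284128, difference 1.

4276623 246092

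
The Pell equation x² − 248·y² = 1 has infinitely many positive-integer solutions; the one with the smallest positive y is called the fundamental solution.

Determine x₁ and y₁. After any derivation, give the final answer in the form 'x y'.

√248 → a₀=15, period (1,2,1,30); ℓ=4 even so k=3
i=0: a=15 ⇒ p=15, q=1
i=1: a=1 ⇒ p=16, q=1
i=2: a=2 ⇒ p=47, q=3
i=3: a=1 ⇒ p=63, q=4
fundamental: x₁=63, y₁=4  (since 3969 − 248·16 = 1)

63 4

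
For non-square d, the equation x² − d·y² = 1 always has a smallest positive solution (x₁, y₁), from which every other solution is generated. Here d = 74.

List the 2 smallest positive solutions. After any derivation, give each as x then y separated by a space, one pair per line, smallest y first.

3699 430
27365201 3181140

d=74: √d = [8; 1,1,1,1,16] (ℓ=5, odd), read p_9/q_9
a_0=8:  p_0=8·1+0=8,  q_0=8·0+1=1
…
a_4=1:  p_4=1·26+17=43,  q_4=1·3+2=5
…
a_7=1:  p_7=1·757+714=1471,  q_7=1·88+83=171
a_8=1:  p_8=1·1471+757=2228,  q_8=1·171+88=259
a_9=1:  p_9=1·2228+1471=3699,  q_9=1·259+171=430
→ (3699, 430).  Check: 3699²=13682601, 74·430²=13682600, difference 1.
(x_2, y_2) = (3699·3699 + 74·430·430, 3699·430 + 430·3699) = (27365201, 3181140)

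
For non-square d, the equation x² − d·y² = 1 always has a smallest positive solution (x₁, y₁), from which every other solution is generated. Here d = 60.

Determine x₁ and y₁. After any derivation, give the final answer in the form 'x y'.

d=60: √d = [7; 1,2,1,14] (ℓ=4, even), read p_3/q_3
step 0: (7, 1)  from 7·(1,0) + (0,1)
…
step 2: (23, 3)  from 2·(8,1) + (7,1)
step 3: (31, 4)  from 1·(23,3) + (8,1)
→ (31, 4).  Check: 31²=961, 60·4²=960, difference 1.

31 4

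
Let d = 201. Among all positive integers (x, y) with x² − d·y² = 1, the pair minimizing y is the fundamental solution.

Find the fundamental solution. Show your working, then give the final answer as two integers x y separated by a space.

d=201: √d = [14; 5,1,1,1,2,…,1,5,28] (ℓ=14, even), read p_13/q_13
step 0: (14, 1)  from 14·(1,0) + (0,1)
…
step 2: (85, 6)  from 1·(71,5) + (14,1)
step 3: (156, 11)  from 1·(85,6) + (71,5)
step 4: (241, 17)  from 1·(156,11) + (85,6)
…
step 7: (7670, 541)  from 8·(879,62) + (638,45)
step 8: (8549, 603)  from 1·(7670,541) + (879,62)
…
step 12: (91402, 6447)  from 1·(58085,4097) + (33317,2350)
step 13: (515095, 36332)  from 5·(91402,6447) + (58085,4097)
(x₁, y₁) = (515095, 36332);  515095² − 201·36332² = 1 ✓

515095 36332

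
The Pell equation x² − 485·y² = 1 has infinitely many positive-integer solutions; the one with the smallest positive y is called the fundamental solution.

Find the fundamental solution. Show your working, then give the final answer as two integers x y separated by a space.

[22; 44] for √485; ℓ=1 ⇒ convergent index 1
a_0=22:  p_0=22·1+0=22,  q_0=22·0+1=1
a_1=44:  p_1=44·22+1=969,  q_1=44·1+0=44
→ (969, 44).  Check: 969²=938961, 485·44²=938960, difference 1.

969 44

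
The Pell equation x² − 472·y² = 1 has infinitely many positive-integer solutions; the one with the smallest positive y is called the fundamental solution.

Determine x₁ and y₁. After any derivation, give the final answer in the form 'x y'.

306917 14127

√472 = [21; 1,2,1,1,1,…,2,1,42, …], period ℓ=14 (even) → k=13
step 0: (21, 1)  from 21·(1,0) + (0,1)
step 1: (22, 1)  from 1·(21,1) + (1,0)
step 2: (65, 3)  from 2·(22,1) + (21,1)
step 3: (87, 4)  from 1·(65,3) + (22,1)
step 4: (152, 7)  from 1·(87,4) + (65,3)
step 5: (239, 11)  from 1·(152,7) + (87,4)
step 6: (1108, 51)  from 4·(239,11) + (152,7)
step 7: (5779, 266)  from 5·(1108,51) + (239,11)
…
step 10: (54227, 2496)  from 1·(30003,1381) + (24224,1115)
step 11: (84230, 3877)  from 1·(54227,2496) + (30003,1381)
step 12: (222687, 10250)  from 2·(84230,3877) + (54227,2496)
step 13: (306917, 14127)  from 1·(222687,10250) + (84230,3877)
(x₁, y₁) = (306917, 14127);  306917² − 472·14127² = 1 ✓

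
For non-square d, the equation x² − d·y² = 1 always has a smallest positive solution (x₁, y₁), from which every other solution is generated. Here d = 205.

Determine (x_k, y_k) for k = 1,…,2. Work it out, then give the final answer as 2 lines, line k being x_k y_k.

39689 2772
3150433441 220035816

√205 = [14; 3,6,1,4,1,6,3,28, …], period ℓ=8 (even) → k=7
i=0: a=14 ⇒ p=14, q=1
…
i=3: a=1 ⇒ p=315, q=22
i=4: a=4 ⇒ p=1532, q=107
…
i=6: a=6 ⇒ p=12614, q=881
i=7: a=3 ⇒ p=39689, q=2772
(x₁, y₁) = (39689, 2772);  39689² − 205·2772² = 1 ✓
n=2: (39689,2772)∘(39689,2772) = (39689·39689+205·2772·2772, 39689·2772+2772·39689) = (3150433441,220035816)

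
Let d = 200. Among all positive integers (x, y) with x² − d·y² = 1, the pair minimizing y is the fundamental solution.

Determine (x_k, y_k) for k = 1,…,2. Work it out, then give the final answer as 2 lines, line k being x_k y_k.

99 7
19601 1386

[14; 7,28] for √200; ℓ=2 ⇒ convergent index 1
i=0: a=14 ⇒ p=14, q=1
i=1: a=7 ⇒ p=99, q=7
(x₁, y₁) = (99, 7);  99² − 200·7² = 1 ✓
(x_2, y_2) = (99·99 + 200·7·7, 99·7 + 7·99) = (19601, 1386)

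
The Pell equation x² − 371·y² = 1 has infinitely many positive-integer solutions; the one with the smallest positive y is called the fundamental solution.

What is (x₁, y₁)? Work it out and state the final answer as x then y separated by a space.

1695 88

√371 = [19; 3,1,4,1,3,38, …], period ℓ=6 (even) → k=5
step 0: (19, 1)  from 19·(1,0) + (0,1)
…
step 3: (366, 19)  from 4·(77,4) + (58,3)
step 4: (443, 23)  from 1·(366,19) + (77,4)
step 5: (1695, 88)  from 3·(443,23) + (366,19)
(x₁, y₁) = (1695, 88);  1695² − 371·88² = 1 ✓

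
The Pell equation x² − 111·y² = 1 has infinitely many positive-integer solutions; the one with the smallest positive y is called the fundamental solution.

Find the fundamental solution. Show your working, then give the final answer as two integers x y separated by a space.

295 28

√111 = [10; 1,1,6,1,1,20, …], period ℓ=6 (even) → k=5
step 0: (10, 1)  from 10·(1,0) + (0,1)
…
step 2: (21, 2)  from 1·(11,1) + (10,1)
…
step 4: (158, 15)  from 1·(137,13) + (21,2)
step 5: (295, 28)  from 1·(158,15) + (137,13)
fundamental: x₁=295, y₁=28  (since 87025 − 111·784 = 1)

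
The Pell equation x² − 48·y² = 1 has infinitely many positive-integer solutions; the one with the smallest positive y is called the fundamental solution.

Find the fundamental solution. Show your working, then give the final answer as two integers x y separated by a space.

[6; 1,12] for √48; ℓ=2 ⇒ convergent index 1
k=0  a_k=6  p_k/q_k = 6/1
k=1  a_k=1  p_k/q_k = 7/1
fundamental: x₁=7, y₁=1  (since 49 − 48·1 = 1)

7 1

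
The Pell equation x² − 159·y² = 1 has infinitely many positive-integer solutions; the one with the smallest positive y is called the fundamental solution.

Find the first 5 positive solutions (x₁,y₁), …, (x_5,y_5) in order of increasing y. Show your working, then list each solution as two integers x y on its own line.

√159 → a₀=12, period (1,1,1,1,3,1,1,1,1,24); ℓ=10 even so k=9
i=0: a=12 ⇒ p=12, q=1
…
i=3: a=1 ⇒ p=38, q=3
…
i=5: a=3 ⇒ p=227, q=18
i=6: a=1 ⇒ p=290, q=23
i=7: a=1 ⇒ p=517, q=41
i=8: a=1 ⇒ p=807, q=64
i=9: a=1 ⇒ p=1324, q=105
→ (1324, 105).  Check: 1324²=1752976, 159·105²=1752975, difference 1.
(1324+105√159)^2 = 3505951 + 278040√159
(1324+105√159)^3 = 9283756924 + 736249815√159
(1324+105√159)^4 = 24583384828801 + 1949589232080√159
(1324+105√159)^5 = 65096793742908124 + 5162511550298025√159

1324 105
3505951 278040
9283756924 736249815
24583384828801 1949589232080
65096793742908124 5162511550298025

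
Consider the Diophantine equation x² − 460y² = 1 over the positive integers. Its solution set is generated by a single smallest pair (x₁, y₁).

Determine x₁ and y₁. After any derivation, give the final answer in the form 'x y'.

d=460: √d = [21; 2,4,3,1,2,10,2,1,3,4,2,42] (ℓ=12, even), read p_11/q_11
k=0  a_k=21  p_k/q_k = 21/1
…
k=3  a_k=3  p_k/q_k = 622/29
k=4  a_k=1  p_k/q_k = 815/38
…
k=8  a_k=1  p_k/q_k = 72257/3369
k=9  a_k=3  p_k/q_k = 265693/12388
k=10  a_k=4  p_k/q_k = 1135029/52921
k=11  a_k=2  p_k/q_k = 2535751/118230
→ (2535751, 118230).  Check: 2535751²=6430033134001, 460·118230²=6430033134000, difference 1.

2535751 118230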